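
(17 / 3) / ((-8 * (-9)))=0.08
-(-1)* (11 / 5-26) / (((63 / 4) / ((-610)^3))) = 3086941600 / 9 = 342993511.11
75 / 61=1.23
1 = 1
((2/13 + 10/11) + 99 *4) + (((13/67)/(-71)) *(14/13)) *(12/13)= 270100612/680251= 397.06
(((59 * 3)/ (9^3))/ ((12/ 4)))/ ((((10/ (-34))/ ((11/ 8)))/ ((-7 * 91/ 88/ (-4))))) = -638911/ 933120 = -0.68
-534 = -534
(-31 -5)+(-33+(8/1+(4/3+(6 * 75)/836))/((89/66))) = -104300/1691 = -61.68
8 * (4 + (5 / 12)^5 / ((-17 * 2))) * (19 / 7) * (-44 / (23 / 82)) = -289958053363 / 21282912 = -13623.98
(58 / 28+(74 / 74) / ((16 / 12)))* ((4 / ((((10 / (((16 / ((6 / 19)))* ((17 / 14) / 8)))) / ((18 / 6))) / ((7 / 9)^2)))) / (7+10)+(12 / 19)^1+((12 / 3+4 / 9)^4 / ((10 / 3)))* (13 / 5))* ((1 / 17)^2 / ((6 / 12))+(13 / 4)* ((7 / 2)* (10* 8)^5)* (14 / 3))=377858282913726342053413 / 2521851570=149833672769934.81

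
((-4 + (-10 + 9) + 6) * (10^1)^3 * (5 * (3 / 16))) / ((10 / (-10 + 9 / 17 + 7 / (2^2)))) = -196875 / 272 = -723.81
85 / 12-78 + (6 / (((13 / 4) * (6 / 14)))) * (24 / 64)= -10811 / 156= -69.30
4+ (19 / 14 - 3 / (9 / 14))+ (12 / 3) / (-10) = 61 / 210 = 0.29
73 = 73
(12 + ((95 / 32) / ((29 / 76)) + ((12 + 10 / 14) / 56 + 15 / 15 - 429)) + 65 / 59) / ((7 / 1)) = -136453369 / 2347492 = -58.13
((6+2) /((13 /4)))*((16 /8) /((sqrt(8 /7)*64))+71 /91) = sqrt(14) /52+2272 /1183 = 1.99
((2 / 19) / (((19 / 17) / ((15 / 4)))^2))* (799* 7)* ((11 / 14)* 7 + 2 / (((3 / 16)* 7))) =5108905875 / 109744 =46552.94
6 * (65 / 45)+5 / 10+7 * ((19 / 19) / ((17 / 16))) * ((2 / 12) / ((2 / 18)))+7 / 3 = 21.38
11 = 11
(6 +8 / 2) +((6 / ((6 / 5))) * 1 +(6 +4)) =25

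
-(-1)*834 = 834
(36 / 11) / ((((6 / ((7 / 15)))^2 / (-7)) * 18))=-343 / 44550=-0.01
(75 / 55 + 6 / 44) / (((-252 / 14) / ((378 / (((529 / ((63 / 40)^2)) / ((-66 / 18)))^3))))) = 194177156693751 / 1212710002688000000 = 0.00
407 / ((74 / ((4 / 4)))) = 11 / 2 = 5.50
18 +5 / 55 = 199 / 11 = 18.09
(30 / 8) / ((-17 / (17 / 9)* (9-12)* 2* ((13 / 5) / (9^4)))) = 18225 / 104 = 175.24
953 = 953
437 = 437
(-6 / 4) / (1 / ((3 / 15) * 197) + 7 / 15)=-8865 / 2908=-3.05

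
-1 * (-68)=68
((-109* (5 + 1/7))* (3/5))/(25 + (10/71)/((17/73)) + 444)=-14208804/19838455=-0.72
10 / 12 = 5 / 6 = 0.83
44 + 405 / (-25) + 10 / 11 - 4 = 1359 / 55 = 24.71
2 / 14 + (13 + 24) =260 / 7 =37.14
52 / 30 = 26 / 15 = 1.73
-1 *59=-59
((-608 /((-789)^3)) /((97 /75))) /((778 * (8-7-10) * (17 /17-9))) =0.00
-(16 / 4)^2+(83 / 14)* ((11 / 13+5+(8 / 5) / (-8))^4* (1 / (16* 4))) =1249806957843 / 15994160000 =78.14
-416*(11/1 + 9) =-8320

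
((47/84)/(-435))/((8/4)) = -47/73080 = -0.00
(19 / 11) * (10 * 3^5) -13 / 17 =784747 / 187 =4196.51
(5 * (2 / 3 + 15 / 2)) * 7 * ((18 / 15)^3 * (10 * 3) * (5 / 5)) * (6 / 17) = 444528 / 85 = 5229.74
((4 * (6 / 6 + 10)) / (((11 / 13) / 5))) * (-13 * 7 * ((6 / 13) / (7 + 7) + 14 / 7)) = -48100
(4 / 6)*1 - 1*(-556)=1670 / 3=556.67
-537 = -537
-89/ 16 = -5.56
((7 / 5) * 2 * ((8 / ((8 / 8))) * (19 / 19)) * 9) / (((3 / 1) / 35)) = 2352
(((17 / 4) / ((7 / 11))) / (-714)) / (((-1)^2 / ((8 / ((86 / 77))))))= -121 / 1806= -0.07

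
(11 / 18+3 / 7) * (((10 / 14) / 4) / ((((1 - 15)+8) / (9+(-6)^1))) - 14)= -34453 / 2352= -14.65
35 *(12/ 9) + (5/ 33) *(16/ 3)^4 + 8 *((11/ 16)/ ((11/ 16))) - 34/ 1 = 382922/ 2673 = 143.26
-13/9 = -1.44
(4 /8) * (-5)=-5 /2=-2.50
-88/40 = -11/5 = -2.20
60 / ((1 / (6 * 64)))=23040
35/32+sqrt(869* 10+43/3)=35/32+sqrt(78339)/3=94.39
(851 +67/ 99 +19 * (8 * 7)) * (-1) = -189652/ 99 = -1915.68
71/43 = 1.65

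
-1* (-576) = 576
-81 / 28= -2.89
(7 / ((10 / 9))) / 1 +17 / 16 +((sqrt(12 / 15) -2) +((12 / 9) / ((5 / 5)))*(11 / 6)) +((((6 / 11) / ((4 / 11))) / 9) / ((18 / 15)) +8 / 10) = 2*sqrt(5) / 5 +2099 / 240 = 9.64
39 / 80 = 0.49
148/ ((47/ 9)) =1332/ 47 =28.34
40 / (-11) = -40 / 11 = -3.64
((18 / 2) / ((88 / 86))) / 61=387 / 2684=0.14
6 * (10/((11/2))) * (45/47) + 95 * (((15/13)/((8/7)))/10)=2154615/107536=20.04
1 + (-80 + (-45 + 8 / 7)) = -860 / 7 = -122.86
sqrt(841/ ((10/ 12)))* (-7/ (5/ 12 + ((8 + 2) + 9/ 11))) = -26796* sqrt(30)/ 7415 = -19.79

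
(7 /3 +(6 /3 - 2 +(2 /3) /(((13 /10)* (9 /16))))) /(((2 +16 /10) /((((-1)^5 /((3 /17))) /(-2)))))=96815 /37908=2.55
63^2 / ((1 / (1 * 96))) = 381024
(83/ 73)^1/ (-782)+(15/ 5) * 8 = 1369981/ 57086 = 24.00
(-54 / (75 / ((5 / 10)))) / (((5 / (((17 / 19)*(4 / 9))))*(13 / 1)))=-68 / 30875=-0.00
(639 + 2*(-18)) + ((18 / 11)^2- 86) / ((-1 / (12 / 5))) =485799 / 605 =802.97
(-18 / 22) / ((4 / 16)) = -36 / 11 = -3.27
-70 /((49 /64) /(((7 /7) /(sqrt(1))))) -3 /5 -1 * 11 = -3606 /35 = -103.03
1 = 1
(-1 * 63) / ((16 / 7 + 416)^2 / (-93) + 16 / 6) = 287091 / 8561032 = 0.03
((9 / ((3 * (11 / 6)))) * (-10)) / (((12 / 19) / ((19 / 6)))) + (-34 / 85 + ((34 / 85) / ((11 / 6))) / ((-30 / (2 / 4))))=-45347 / 550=-82.45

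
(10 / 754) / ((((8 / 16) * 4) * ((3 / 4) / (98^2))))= 96040 / 1131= 84.92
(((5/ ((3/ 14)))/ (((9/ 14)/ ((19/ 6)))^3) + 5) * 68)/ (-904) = -2804657195/ 13345074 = -210.16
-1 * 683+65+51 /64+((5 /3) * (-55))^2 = 4484491 /576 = 7785.57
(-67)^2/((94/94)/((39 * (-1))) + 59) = 175071/2300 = 76.12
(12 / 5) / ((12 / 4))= 4 / 5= 0.80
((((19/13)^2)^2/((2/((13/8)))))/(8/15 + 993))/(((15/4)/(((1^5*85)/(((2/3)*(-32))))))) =-33231855/8381924096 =-0.00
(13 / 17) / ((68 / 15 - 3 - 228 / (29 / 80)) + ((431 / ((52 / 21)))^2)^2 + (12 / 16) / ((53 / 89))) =2191400989440 / 2630268059908828140367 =0.00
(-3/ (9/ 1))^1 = -1/ 3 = -0.33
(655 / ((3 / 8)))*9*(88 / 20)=69168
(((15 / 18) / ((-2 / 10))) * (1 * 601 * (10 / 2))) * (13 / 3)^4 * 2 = -2145645125 / 243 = -8829815.33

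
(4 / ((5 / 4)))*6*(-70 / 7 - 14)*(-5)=2304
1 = 1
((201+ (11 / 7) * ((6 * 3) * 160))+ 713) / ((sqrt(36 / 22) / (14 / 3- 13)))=-475975 * sqrt(22) / 63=-35436.84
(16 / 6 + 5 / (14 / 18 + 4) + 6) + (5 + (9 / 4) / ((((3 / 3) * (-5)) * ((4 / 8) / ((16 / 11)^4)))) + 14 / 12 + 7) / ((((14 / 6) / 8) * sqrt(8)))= 1253 / 129 + 573389 * sqrt(2) / 73205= 20.79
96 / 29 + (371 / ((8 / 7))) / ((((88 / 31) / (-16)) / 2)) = -3656.10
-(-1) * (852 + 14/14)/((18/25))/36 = 21325/648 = 32.91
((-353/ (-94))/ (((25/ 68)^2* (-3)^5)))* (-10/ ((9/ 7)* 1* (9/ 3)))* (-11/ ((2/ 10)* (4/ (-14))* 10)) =219948652/ 38545875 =5.71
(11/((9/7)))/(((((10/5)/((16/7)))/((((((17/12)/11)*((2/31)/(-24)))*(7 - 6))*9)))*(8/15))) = -85/1488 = -0.06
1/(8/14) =7/4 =1.75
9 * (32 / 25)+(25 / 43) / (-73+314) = 2985169 / 259075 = 11.52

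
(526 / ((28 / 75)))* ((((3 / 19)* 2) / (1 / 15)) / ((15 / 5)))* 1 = 295875 / 133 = 2224.62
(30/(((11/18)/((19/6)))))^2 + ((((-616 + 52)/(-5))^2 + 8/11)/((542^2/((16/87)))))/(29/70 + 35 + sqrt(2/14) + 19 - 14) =8592681577953280132/355567341216505 - 13514368 * sqrt(7)/19394582248173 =24166.12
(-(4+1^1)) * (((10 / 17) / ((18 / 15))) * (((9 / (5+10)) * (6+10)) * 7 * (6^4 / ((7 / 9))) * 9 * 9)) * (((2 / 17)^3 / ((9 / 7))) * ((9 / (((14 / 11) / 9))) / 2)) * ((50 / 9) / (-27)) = 15396480000 / 83521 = 184342.62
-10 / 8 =-5 / 4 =-1.25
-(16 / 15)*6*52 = -1664 / 5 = -332.80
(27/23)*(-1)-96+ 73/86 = -190531/1978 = -96.33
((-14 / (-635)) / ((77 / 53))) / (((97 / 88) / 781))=662288 / 61595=10.75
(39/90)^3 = 2197/27000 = 0.08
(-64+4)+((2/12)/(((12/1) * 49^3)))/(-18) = -9148386241/152473104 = -60.00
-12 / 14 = -6 / 7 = -0.86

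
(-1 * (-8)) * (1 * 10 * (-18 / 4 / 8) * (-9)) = 405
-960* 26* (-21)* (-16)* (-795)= 6667315200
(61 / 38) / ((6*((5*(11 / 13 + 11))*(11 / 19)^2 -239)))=-15067 / 12341484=-0.00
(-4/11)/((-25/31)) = 124/275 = 0.45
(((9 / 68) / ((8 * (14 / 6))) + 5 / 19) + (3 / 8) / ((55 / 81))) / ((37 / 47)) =153836029 / 147236320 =1.04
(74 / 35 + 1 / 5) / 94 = 81 / 3290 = 0.02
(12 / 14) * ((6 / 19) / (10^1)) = 18 / 665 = 0.03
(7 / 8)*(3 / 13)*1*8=21 / 13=1.62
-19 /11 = -1.73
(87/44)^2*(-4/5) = -7569/2420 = -3.13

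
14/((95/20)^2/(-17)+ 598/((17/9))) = 3808/85751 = 0.04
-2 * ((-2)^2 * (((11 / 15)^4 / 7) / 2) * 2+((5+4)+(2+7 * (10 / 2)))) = -32719628 / 354375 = -92.33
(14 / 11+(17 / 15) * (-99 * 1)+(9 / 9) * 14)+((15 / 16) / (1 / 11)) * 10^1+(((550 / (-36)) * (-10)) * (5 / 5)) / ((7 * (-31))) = 4720831 / 859320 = 5.49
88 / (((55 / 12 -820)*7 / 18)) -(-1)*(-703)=-48170993 / 68495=-703.28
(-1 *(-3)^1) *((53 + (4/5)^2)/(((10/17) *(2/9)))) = 615519/500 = 1231.04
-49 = -49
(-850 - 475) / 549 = -1325 / 549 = -2.41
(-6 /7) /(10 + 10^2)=-3 /385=-0.01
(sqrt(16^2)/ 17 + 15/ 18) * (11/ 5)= 1991/ 510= 3.90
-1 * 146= -146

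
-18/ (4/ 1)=-9/ 2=-4.50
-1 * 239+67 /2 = -411 /2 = -205.50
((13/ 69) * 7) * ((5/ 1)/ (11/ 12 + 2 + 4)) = 1820/ 1909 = 0.95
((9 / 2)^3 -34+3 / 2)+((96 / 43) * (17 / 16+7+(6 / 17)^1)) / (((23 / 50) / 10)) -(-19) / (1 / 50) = 190600097 / 134504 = 1417.06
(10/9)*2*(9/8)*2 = 5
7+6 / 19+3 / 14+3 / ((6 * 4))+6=14529 / 1064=13.66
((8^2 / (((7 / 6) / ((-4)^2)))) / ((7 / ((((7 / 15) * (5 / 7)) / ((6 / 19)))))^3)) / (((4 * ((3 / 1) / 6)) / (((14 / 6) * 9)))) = 877952 / 27783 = 31.60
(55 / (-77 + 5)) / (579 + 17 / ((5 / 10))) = -55 / 44136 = -0.00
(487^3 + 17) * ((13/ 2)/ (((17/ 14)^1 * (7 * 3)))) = 500505720/ 17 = 29441512.94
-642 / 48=-13.38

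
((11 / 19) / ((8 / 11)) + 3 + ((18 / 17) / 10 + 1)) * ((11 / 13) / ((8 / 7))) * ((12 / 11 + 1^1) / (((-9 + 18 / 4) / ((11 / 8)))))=-12462527 / 5374720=-2.32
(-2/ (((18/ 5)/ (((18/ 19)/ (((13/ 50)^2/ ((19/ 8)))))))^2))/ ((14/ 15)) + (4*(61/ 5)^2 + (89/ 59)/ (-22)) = 5347353503403/ 12975262300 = 412.12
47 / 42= 1.12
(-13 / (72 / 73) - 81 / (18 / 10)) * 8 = -4189 / 9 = -465.44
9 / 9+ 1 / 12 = 13 / 12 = 1.08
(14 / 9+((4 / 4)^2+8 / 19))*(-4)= -2036 / 171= -11.91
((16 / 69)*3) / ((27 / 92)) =2.37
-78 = -78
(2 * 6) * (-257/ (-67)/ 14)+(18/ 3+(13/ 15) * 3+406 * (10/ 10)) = 979947/ 2345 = 417.89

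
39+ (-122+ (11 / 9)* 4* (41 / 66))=-2159 / 27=-79.96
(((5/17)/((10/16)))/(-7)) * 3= -24/119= -0.20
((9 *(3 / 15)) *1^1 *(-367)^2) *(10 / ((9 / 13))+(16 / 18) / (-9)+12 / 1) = 287426326 / 45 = 6387251.69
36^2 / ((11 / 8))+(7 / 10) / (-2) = 207283 / 220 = 942.20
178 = 178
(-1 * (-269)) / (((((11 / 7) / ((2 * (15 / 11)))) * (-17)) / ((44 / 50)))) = -22596 / 935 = -24.17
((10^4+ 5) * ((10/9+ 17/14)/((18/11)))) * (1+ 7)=21497410/189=113742.91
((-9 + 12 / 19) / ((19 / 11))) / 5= -1749 / 1805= -0.97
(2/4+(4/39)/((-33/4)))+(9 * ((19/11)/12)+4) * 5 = 138815/5148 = 26.96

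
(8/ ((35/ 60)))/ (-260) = -24/ 455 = -0.05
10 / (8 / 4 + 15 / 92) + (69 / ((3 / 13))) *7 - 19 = 413646 / 199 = 2078.62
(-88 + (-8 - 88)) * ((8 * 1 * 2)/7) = -2944/7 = -420.57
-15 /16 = -0.94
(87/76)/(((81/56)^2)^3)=0.13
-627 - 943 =-1570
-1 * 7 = -7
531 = 531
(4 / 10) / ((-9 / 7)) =-14 / 45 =-0.31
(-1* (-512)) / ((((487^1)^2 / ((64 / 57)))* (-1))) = -32768 / 13518633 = -0.00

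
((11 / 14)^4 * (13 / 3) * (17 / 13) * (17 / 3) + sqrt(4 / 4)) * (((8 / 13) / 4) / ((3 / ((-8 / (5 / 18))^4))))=9111218577408 / 19508125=467047.38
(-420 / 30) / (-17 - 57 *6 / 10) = 35 / 128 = 0.27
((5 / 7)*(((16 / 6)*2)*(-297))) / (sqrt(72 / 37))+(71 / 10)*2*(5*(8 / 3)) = 568 / 3 - 660*sqrt(74) / 7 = -621.74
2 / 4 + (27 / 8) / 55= 0.56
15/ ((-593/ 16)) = -240/ 593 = -0.40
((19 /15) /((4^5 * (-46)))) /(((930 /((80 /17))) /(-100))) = 95 /6981696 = 0.00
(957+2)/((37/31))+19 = 30432/37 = 822.49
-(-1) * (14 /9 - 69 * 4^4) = -158962 /9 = -17662.44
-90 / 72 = -5 / 4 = -1.25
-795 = -795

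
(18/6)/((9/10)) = 10/3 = 3.33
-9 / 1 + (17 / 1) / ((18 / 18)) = 8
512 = 512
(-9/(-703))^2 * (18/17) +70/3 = 588113084/25204659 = 23.33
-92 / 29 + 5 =53 / 29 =1.83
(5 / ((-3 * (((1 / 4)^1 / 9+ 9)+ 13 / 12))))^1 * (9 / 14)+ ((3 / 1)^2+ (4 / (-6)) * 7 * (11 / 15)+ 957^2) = 915854.47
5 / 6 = 0.83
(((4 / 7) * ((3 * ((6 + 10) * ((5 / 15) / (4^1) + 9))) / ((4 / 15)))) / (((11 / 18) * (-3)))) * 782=-30685680 / 77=-398515.32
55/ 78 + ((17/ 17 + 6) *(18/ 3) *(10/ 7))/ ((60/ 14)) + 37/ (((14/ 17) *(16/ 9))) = 349243/ 8736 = 39.98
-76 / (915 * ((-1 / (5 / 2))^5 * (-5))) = -2375 / 1464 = -1.62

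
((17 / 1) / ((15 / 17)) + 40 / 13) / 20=4357 / 3900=1.12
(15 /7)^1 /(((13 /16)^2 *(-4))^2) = 61440 /199927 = 0.31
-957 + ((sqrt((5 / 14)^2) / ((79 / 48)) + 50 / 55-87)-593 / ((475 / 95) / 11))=-71398419 / 30415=-2347.47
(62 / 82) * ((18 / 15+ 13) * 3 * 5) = 6603 / 41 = 161.05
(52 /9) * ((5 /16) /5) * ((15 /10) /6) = 0.09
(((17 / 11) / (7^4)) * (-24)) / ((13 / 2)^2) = -0.00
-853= -853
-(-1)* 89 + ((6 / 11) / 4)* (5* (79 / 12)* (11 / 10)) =1503 / 16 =93.94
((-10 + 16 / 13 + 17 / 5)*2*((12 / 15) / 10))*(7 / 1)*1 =-9772 / 1625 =-6.01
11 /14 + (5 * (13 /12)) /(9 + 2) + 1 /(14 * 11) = 1.28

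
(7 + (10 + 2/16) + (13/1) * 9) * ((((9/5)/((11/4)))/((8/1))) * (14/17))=67599/7480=9.04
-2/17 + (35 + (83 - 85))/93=125/527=0.24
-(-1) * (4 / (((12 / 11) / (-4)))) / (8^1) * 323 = -3553 / 6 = -592.17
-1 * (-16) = 16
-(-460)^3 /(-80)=-1216700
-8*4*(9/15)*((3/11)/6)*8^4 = -196608/55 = -3574.69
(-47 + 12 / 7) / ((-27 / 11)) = 3487 / 189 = 18.45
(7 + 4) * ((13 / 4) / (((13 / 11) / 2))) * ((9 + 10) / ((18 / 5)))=11495 / 36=319.31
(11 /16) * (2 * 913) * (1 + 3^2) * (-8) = -100430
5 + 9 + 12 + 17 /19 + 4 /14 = 3615 /133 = 27.18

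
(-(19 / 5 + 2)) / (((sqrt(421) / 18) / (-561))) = 292842 * sqrt(421) / 2105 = 2854.45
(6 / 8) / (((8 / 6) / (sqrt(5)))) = 9*sqrt(5) / 16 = 1.26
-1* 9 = -9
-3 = -3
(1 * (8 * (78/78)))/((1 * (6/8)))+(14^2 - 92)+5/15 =115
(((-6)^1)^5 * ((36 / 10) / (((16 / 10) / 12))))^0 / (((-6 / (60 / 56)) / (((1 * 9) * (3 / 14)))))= -135 / 392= -0.34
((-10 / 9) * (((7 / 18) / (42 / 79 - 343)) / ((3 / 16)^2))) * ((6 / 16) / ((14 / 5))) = 0.00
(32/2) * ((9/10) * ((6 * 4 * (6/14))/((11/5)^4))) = 648000/102487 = 6.32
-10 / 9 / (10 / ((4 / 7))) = -4 / 63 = -0.06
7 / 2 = 3.50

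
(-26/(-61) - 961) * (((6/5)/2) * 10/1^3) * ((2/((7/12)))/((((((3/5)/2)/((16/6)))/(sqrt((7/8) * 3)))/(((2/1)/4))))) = -9375200 * sqrt(42)/427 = -142290.96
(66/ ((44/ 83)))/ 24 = 83/ 16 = 5.19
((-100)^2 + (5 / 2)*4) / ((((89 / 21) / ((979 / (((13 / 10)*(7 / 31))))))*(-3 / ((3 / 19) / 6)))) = -1312850 / 19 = -69097.37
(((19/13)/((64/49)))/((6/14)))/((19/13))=343/192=1.79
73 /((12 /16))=292 /3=97.33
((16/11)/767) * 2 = 32/8437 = 0.00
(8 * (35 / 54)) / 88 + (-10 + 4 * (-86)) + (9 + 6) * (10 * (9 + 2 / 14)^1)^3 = 2335630927337 / 203742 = 11463669.38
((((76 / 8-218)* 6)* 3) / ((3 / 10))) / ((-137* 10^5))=1251 / 1370000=0.00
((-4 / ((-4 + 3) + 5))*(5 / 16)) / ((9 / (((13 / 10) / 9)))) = -13 / 2592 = -0.01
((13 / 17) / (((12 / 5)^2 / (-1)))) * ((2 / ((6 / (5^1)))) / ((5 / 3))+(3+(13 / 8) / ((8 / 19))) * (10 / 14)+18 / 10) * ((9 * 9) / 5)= -2017899 / 121856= -16.56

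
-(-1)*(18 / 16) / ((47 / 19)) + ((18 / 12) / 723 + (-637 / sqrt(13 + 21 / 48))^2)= 588315520049 / 19482440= 30197.22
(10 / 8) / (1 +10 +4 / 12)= 15 / 136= 0.11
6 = 6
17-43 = -26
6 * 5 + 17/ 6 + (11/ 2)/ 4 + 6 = 965/ 24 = 40.21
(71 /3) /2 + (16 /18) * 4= 15.39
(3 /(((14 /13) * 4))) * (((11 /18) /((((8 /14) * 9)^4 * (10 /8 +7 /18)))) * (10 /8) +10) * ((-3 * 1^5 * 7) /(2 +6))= -25767026155 /1409384448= -18.28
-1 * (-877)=877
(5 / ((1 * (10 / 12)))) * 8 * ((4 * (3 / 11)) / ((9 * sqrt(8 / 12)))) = 32 * sqrt(6) / 11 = 7.13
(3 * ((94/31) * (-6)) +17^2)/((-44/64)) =-116272/341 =-340.97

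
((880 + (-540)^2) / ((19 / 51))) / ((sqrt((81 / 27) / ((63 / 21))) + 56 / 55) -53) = -205101600 / 13319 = -15399.17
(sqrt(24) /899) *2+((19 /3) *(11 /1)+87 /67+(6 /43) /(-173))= 4 *sqrt(6) /899+106108690 /1495239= 70.98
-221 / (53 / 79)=-329.42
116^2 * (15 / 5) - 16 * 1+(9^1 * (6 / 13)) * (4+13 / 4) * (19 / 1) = 1064029 / 26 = 40924.19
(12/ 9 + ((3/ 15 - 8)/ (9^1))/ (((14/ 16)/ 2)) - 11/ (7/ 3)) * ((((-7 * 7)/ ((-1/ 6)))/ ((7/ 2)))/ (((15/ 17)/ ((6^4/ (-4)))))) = 4134672/ 25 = 165386.88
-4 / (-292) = 1 / 73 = 0.01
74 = 74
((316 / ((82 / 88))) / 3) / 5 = 22.61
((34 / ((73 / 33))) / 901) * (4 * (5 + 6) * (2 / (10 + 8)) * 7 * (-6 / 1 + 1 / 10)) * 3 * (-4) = 799568 / 19345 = 41.33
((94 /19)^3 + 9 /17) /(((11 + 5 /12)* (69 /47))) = 2666151892 /367416053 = 7.26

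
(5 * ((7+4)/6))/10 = 11/12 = 0.92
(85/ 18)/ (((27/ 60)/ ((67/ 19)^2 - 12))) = 133450/ 29241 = 4.56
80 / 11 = 7.27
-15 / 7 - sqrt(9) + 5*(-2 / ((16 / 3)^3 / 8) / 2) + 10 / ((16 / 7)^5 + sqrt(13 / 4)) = -82623298410928339 / 15749437608995328 - 5649504980*sqrt(13) / 4394374332867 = -5.25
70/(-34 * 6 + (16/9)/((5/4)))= -1575/4558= -0.35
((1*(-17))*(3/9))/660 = -17/1980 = -0.01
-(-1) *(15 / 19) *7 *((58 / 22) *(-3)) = -9135 / 209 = -43.71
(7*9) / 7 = 9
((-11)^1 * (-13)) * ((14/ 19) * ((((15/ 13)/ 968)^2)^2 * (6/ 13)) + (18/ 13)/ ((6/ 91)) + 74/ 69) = 2358368707701484807529/ 747179337943593984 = 3156.36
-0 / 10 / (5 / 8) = 0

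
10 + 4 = 14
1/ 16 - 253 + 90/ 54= -12061/ 48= -251.27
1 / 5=0.20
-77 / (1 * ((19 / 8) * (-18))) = 308 / 171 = 1.80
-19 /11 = -1.73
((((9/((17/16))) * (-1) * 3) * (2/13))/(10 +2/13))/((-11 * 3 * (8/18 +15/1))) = 0.00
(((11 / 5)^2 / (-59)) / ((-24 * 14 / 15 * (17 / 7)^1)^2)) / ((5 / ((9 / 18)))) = -121 / 43650560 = -0.00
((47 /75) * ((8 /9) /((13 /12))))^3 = 3402072064 /25025203125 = 0.14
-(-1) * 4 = 4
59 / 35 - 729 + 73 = -22901 / 35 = -654.31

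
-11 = -11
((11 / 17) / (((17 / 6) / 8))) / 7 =528 / 2023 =0.26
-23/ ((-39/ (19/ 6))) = 437/ 234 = 1.87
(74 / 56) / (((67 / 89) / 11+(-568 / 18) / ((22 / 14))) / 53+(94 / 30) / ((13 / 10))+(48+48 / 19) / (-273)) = 4267757637 / 5967065684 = 0.72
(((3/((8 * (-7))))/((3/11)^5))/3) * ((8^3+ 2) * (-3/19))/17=41390107/732564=56.50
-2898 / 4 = -724.50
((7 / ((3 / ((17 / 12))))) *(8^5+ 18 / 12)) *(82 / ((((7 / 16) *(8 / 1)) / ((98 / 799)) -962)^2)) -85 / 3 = -111527509019 / 6148284921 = -18.14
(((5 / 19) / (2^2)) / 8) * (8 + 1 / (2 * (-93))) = 7435 / 113088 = 0.07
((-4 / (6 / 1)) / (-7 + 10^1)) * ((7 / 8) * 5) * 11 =-385 / 36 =-10.69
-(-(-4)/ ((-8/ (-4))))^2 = -4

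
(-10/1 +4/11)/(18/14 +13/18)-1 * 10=-41186/2783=-14.80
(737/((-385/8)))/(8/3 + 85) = -1608/9205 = -0.17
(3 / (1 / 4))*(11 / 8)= 33 / 2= 16.50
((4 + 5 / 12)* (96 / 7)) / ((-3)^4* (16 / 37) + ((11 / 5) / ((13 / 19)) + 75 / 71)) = 36200060 / 23486603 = 1.54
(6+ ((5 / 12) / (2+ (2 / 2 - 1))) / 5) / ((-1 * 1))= -145 / 24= -6.04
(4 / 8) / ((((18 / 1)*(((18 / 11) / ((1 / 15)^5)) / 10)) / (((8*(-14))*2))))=-616 / 12301875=-0.00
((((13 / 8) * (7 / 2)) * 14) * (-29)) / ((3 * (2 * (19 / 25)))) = -461825 / 912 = -506.39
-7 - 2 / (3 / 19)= -59 / 3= -19.67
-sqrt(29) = -5.39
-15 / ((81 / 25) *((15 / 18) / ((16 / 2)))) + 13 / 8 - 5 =-3443 / 72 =-47.82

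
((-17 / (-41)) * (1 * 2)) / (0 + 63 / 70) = 340 / 369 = 0.92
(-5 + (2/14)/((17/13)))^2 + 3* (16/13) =5083140/184093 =27.61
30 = 30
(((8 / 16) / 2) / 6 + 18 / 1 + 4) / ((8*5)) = 529 / 960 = 0.55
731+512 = 1243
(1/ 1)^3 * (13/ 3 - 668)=-1991/ 3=-663.67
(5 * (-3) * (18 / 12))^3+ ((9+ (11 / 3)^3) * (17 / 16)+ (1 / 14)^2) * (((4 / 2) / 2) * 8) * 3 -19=-35008157 / 3528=-9922.95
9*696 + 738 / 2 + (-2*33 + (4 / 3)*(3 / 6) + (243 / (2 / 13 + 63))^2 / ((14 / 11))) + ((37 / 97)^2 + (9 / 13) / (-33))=250612640676257045 / 38090362924614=6579.42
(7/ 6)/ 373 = 7/ 2238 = 0.00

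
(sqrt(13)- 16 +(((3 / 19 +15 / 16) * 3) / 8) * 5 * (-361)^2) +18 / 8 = sqrt(13) +34258945 / 128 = 267651.61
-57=-57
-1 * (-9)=9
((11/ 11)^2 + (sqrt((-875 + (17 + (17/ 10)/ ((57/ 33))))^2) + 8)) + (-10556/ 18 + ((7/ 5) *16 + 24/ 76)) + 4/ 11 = 302.65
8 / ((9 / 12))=32 / 3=10.67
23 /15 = 1.53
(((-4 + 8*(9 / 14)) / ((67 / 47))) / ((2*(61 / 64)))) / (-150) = -6016 / 2145675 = -0.00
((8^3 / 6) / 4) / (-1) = -64 / 3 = -21.33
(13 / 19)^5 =371293 / 2476099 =0.15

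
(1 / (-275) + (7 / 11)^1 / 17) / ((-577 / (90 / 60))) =-237 / 2697475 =-0.00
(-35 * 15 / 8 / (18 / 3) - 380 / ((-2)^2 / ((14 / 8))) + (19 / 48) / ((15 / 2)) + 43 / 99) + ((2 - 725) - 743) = -1642.70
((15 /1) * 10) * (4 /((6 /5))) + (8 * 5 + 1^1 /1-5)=536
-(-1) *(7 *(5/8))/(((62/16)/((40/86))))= 700/1333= 0.53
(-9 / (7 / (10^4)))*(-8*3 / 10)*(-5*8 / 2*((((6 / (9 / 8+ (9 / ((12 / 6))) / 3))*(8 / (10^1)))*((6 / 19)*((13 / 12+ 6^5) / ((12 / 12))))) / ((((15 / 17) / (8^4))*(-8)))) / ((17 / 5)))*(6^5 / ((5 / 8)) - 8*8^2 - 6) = 5250707478282240000 / 931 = 5639857656586723.95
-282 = -282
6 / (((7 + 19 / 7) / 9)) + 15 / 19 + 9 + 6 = 21.35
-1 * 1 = -1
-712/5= -142.40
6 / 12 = 1 / 2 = 0.50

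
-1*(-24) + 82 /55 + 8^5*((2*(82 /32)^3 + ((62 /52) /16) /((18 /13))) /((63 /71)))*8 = 310541889974 /31185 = 9958053.23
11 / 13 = 0.85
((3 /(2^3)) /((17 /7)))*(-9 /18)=-21 /272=-0.08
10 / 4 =5 / 2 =2.50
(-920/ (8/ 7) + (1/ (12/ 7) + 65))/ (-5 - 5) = 8873/ 120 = 73.94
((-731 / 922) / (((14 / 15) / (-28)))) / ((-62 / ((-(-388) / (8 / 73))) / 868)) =-543502155 / 461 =-1178963.46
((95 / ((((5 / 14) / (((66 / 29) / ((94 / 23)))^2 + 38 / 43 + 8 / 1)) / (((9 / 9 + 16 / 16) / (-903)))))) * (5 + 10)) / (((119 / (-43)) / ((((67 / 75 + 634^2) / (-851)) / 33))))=-10451637386524052 / 24872303680785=-420.21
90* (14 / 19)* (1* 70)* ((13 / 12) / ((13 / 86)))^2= 4530050 / 19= 238423.68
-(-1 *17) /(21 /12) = 68 /7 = 9.71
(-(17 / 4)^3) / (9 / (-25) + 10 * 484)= -0.02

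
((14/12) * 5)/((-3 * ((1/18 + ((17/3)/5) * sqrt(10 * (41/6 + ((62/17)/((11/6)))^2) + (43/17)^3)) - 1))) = -3850 * sqrt(11286496146)/2640784327 - 30597875/2640784327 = -0.17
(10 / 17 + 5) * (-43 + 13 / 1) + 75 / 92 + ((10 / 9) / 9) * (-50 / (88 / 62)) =-238544675 / 1393524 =-171.18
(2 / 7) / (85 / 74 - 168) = -148 / 86429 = -0.00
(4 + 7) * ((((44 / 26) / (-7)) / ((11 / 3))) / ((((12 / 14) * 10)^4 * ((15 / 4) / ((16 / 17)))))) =-3773 / 111881250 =-0.00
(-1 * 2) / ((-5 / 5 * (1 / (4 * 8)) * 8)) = 8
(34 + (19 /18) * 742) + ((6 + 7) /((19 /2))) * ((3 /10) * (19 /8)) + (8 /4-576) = 87911 /360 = 244.20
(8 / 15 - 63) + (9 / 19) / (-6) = -35651 / 570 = -62.55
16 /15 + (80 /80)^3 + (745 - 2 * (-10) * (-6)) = 9406 /15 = 627.07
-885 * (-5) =4425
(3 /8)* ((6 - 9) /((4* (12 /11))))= -33 /128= -0.26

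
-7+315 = 308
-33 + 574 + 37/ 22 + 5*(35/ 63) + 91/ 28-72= 188777/ 396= 476.71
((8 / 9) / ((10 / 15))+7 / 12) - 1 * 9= -85 / 12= -7.08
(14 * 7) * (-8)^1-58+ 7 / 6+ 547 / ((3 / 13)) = 3059 / 2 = 1529.50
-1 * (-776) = 776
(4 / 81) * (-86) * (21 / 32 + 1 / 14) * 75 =-175225 / 756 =-231.78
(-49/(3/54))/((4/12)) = -2646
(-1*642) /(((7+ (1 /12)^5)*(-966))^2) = -1104192995328 /78643130204130625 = -0.00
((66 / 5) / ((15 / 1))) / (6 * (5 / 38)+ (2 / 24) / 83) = 416328 / 373975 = 1.11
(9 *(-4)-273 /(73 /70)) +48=-18234 /73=-249.78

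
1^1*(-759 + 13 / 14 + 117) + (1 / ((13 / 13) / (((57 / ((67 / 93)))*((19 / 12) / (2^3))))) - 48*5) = -12988109 / 15008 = -865.41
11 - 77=-66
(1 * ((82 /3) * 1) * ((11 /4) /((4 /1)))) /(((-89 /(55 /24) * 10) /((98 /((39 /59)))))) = -14342251 /1999296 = -7.17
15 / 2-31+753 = 1459 / 2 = 729.50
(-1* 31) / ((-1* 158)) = 0.20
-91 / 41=-2.22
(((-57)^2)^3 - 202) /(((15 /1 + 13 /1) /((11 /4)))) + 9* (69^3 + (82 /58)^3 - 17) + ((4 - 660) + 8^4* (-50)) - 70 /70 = 9208531051147009 /2731568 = 3371152045.69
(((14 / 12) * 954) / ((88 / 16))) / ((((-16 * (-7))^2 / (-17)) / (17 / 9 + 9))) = -2.99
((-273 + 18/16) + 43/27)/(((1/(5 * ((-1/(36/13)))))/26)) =49331945/3888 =12688.26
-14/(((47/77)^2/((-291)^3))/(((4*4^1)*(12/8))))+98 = 22223066238.62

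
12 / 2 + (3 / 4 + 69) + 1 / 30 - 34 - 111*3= -17473 / 60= -291.22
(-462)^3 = -98611128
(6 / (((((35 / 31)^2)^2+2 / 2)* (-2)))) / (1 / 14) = -19393941 / 1212073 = -16.00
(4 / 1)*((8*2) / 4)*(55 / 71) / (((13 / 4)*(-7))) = -3520 / 6461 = -0.54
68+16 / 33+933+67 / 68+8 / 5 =11265667 / 11220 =1004.07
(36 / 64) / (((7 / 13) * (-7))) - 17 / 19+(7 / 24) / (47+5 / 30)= -4374865 / 4215568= -1.04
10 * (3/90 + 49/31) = 1501/93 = 16.14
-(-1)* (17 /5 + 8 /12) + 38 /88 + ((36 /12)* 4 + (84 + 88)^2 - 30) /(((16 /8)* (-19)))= -9700369 /12540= -773.55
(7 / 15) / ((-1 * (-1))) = 7 / 15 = 0.47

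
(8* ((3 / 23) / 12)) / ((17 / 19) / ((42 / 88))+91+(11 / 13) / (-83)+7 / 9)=2583126 / 2781732493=0.00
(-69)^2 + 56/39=185735/39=4762.44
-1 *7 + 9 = 2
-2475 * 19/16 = -47025/16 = -2939.06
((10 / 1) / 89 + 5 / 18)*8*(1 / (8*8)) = 625 / 12816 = 0.05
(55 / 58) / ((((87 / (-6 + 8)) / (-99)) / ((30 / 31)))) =-54450 / 26071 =-2.09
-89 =-89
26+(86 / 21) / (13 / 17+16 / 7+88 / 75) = 26.97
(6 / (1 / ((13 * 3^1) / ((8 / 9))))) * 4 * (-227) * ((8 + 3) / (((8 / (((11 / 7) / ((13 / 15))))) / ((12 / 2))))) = -100117215 / 28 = -3575614.82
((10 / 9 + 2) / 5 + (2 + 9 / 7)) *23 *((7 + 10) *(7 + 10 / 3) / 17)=877703 / 945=928.79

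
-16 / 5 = -3.20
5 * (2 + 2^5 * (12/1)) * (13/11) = 2280.91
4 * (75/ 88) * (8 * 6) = 1800/ 11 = 163.64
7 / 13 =0.54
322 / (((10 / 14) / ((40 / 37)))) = 18032 / 37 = 487.35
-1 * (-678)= 678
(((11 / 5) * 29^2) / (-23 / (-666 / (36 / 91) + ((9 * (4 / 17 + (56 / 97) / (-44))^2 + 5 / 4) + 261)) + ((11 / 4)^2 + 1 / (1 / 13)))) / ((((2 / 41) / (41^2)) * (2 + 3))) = 619658.72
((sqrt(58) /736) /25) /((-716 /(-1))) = sqrt(58) /13174400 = 0.00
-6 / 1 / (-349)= 6 / 349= 0.02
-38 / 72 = -19 / 36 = -0.53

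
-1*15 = -15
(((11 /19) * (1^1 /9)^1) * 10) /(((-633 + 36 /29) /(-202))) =644380 /3132891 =0.21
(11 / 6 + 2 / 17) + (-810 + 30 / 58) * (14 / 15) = -2229049 / 2958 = -753.57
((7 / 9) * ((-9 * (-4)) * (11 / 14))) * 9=198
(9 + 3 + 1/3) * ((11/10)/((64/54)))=3663/320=11.45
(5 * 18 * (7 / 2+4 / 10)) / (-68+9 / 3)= -27 / 5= -5.40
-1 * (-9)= 9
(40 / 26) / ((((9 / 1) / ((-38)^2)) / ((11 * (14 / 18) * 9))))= 2223760 / 117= 19006.50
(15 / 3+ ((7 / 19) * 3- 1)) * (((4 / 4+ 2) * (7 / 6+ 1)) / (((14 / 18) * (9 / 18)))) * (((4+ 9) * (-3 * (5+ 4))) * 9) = -35851491 / 133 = -269560.08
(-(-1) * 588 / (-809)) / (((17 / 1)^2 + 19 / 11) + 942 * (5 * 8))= -1078 / 56316917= -0.00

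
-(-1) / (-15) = -1 / 15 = -0.07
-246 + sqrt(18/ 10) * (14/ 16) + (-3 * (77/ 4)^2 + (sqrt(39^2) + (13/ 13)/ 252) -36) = -1365521/ 1008 + 21 * sqrt(5)/ 40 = -1353.51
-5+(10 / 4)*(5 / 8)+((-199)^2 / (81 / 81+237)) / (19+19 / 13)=1188767 / 253232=4.69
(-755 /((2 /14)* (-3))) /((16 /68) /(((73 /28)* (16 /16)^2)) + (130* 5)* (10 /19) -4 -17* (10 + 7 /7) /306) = 106812870 /20468321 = 5.22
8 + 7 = 15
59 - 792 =-733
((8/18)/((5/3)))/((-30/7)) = -14/225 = -0.06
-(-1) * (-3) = -3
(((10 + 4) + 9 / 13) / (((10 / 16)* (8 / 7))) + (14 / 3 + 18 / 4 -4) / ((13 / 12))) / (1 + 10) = 1647 / 715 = 2.30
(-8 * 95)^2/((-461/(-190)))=109744000/461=238056.40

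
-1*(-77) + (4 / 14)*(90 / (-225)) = 2691 / 35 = 76.89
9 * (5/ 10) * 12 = 54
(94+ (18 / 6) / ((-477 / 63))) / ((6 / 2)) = 4961 / 159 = 31.20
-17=-17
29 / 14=2.07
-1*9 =-9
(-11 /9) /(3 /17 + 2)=-187 /333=-0.56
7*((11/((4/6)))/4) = 231/8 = 28.88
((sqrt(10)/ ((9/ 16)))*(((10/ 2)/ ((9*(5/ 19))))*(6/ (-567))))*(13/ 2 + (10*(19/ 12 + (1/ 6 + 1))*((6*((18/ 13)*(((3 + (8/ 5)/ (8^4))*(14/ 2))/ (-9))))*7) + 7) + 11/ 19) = 235093123*sqrt(10)/ 1592136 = 466.94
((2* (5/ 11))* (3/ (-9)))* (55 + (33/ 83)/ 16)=-33215/ 1992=-16.67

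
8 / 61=0.13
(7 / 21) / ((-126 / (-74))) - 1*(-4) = 793 / 189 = 4.20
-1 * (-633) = 633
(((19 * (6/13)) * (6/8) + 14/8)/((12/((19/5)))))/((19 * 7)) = 433/21840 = 0.02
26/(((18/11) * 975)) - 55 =-37114/675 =-54.98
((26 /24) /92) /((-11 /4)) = -13 /3036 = -0.00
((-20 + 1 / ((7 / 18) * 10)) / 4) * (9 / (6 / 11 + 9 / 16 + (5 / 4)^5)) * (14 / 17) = -35025408 / 3982675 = -8.79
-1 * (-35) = 35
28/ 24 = 1.17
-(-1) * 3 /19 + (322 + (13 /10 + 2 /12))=92233 /285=323.62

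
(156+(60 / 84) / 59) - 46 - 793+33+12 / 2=-265967 / 413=-643.99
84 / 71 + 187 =13361 / 71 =188.18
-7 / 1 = -7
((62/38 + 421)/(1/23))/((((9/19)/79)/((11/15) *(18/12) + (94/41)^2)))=51967019467/5043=10304782.76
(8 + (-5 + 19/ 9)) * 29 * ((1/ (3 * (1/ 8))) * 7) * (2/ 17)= 149408/ 459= 325.51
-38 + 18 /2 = -29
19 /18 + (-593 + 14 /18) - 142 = -4399 /6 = -733.17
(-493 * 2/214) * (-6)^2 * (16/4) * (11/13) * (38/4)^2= -70477308/1391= -50666.65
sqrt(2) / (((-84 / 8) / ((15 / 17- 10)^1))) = 310*sqrt(2) / 357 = 1.23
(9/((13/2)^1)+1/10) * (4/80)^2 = 193/52000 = 0.00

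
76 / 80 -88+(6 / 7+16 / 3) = -33961 / 420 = -80.86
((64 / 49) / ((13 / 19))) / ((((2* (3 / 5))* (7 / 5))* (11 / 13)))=15200 / 11319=1.34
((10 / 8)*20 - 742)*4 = -2868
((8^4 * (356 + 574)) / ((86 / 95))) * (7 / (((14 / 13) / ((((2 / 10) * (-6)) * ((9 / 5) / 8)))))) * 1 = -317551104 / 43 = -7384909.40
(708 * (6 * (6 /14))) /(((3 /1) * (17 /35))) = 21240 /17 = 1249.41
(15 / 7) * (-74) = -1110 / 7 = -158.57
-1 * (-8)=8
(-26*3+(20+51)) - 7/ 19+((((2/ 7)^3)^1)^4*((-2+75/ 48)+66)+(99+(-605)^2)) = 96282983493293752/ 262984456819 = 366116.63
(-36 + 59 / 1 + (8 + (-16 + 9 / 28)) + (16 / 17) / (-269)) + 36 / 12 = 2345501 / 128044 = 18.32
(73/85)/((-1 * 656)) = -73/55760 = -0.00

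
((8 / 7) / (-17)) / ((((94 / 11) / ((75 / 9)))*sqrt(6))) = -550*sqrt(6) / 50337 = -0.03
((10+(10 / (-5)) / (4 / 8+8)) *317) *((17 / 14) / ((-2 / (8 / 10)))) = -52622 / 35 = -1503.49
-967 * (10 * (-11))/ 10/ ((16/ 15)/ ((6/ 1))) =478665/ 8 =59833.12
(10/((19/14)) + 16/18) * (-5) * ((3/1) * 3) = -7060/19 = -371.58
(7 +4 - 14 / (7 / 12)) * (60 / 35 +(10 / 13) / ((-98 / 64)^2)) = -63748 / 2401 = -26.55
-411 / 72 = -5.71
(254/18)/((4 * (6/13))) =1651/216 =7.64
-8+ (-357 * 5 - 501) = -2294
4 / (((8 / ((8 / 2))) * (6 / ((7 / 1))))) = 7 / 3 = 2.33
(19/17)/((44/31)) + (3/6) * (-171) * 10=-854.21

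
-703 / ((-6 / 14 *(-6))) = -4921 / 18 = -273.39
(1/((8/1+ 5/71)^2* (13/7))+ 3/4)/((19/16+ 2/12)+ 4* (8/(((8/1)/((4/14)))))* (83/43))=15586958716/73182454683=0.21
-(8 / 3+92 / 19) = -428 / 57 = -7.51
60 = 60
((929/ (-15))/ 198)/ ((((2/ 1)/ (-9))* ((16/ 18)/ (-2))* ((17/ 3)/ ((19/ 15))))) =-52953/ 74800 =-0.71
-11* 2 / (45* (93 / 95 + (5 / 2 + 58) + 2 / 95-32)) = -44 / 2655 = -0.02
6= 6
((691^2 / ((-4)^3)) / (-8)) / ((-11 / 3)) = -1432443 / 5632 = -254.34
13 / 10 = 1.30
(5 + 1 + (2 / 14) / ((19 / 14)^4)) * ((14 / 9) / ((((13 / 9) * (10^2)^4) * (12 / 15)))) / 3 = 2755949 / 101650380000000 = 0.00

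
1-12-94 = -105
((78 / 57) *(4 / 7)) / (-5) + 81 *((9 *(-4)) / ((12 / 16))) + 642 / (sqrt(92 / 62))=-2585624 / 665 + 321 *sqrt(1426) / 23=-3361.12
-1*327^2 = -106929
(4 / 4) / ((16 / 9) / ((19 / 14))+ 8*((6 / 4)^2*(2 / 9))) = 171 / 908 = 0.19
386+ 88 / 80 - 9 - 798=-419.90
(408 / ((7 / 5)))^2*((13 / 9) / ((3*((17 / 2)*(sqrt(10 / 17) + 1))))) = 12022400 / 1029 - 707200*sqrt(170) / 1029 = 2722.68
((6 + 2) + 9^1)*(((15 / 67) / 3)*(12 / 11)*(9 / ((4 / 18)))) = 41310 / 737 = 56.05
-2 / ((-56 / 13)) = 13 / 28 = 0.46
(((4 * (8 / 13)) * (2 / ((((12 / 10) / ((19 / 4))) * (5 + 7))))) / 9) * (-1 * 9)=-190 / 117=-1.62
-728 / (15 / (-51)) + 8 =12416 / 5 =2483.20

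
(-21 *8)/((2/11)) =-924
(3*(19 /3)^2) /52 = 361 /156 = 2.31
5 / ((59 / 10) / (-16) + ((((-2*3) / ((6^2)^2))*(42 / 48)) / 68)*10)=-1468800 / 108499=-13.54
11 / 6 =1.83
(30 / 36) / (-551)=-5 / 3306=-0.00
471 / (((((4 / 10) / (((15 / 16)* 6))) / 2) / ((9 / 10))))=190755 / 16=11922.19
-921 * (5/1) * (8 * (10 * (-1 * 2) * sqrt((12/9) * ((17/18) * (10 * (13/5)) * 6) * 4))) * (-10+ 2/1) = -165230217.85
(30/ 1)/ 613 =30/ 613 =0.05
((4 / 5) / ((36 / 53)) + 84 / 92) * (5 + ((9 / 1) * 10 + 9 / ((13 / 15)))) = 592936 / 2691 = 220.34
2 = 2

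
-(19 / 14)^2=-361 / 196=-1.84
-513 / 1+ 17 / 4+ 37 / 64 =-508.17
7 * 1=7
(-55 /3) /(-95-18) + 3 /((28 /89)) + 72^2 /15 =16862441 /47460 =355.30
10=10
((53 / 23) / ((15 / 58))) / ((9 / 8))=24592 / 3105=7.92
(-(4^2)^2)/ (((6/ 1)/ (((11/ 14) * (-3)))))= 704/ 7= 100.57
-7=-7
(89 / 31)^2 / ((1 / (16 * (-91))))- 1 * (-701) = -10859315 / 961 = -11300.02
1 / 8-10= -79 / 8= -9.88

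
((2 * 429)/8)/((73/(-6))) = -1287/146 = -8.82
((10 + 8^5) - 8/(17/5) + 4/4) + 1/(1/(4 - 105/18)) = 3343031/102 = 32774.81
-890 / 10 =-89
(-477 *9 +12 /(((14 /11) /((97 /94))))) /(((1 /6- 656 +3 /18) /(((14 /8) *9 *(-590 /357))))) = -1870707690 /11001431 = -170.04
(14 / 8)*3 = 21 / 4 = 5.25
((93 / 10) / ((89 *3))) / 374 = 31 / 332860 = 0.00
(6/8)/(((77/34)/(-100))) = -33.12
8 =8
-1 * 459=-459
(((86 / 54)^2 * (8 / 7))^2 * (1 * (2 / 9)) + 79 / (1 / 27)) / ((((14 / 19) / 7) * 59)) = 9506444372519 / 27655126758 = 343.75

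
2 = 2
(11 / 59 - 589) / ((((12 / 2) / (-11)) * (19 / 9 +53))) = 286605 / 14632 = 19.59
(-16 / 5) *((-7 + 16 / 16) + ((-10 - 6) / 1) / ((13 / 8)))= 3296 / 65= 50.71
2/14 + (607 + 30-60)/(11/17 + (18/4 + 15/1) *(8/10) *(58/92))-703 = -92924395/143444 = -647.81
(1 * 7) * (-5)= -35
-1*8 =-8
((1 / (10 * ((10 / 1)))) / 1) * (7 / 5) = 7 / 500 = 0.01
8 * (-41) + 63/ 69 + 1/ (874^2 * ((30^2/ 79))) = -224868488321/ 687488400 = -327.09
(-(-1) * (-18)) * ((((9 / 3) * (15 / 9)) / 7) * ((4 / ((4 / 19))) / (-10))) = 171 / 7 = 24.43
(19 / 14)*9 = 171 / 14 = 12.21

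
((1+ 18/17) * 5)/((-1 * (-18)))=175/306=0.57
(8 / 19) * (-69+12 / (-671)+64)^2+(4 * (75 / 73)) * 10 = 32284363376 / 624484267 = 51.70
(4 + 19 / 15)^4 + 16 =39760081 / 50625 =785.38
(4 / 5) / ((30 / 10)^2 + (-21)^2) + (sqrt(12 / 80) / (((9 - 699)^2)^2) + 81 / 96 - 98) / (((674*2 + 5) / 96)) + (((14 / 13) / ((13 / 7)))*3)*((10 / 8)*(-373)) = -140281285499 / 171492750 + sqrt(15) / 31946473659375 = -818.00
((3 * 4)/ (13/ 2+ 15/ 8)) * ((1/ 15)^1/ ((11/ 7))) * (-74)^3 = -90770176/ 3685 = -24632.34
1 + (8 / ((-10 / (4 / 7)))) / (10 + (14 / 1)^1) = 103 / 105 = 0.98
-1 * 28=-28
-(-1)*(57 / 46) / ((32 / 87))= 4959 / 1472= 3.37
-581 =-581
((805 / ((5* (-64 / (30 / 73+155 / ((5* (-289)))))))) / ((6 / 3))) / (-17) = 1031527 / 45907072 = 0.02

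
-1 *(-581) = 581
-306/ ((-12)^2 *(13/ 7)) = -119/ 104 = -1.14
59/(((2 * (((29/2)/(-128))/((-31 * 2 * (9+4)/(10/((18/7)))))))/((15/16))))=10271664/203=50599.33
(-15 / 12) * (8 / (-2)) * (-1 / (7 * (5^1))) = -0.14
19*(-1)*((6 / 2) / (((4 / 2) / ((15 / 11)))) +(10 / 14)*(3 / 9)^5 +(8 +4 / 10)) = -198.52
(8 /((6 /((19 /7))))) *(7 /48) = 19 /36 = 0.53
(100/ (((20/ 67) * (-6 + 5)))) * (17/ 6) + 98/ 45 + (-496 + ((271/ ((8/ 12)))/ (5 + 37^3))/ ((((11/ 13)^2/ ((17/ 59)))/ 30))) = -3913636748444/ 2712355965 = -1442.89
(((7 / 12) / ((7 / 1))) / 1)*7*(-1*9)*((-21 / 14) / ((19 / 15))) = 945 / 152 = 6.22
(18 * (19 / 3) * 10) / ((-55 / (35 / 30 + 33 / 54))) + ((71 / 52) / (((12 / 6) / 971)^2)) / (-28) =-2216158447 / 192192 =-11530.96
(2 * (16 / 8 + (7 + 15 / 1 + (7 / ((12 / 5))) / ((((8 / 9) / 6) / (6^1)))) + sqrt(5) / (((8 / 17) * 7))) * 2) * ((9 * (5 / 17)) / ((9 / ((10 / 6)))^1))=25 * sqrt(5) / 42 + 9475 / 34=280.01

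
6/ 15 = 0.40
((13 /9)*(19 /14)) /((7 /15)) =1235 /294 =4.20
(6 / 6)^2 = 1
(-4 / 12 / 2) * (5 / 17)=-0.05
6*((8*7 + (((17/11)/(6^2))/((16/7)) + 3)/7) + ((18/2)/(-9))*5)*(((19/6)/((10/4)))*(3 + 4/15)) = 303383507/237600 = 1276.87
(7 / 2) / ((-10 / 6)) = -21 / 10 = -2.10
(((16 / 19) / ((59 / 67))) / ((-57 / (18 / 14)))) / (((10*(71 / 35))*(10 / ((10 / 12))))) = -134 / 1512229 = -0.00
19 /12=1.58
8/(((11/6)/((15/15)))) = 48/11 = 4.36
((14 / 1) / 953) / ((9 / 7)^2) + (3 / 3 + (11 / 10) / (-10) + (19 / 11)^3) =62182190887 / 10274388300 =6.05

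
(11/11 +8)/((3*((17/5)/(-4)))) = -60/17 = -3.53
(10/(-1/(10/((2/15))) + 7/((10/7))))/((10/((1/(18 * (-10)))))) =-5/4398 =-0.00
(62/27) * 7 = 434/27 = 16.07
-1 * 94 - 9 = -103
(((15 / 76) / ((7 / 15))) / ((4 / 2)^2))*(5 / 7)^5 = 703125 / 35765296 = 0.02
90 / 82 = 45 / 41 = 1.10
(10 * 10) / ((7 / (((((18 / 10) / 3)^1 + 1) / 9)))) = 160 / 63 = 2.54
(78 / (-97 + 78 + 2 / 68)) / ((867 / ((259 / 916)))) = -3367 / 2510985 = -0.00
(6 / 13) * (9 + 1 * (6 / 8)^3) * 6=5427 / 208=26.09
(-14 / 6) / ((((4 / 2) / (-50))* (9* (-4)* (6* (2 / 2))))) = -175 / 648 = -0.27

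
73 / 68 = 1.07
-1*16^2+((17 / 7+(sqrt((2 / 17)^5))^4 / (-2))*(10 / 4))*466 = 36314098124612477 / 14111957303143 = 2573.29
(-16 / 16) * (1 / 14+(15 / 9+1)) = -115 / 42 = -2.74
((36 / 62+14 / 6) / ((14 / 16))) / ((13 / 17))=36856 / 8463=4.35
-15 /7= -2.14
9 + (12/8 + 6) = 33/2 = 16.50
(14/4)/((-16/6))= -21/16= -1.31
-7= -7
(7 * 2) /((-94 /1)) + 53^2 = 132016 /47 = 2808.85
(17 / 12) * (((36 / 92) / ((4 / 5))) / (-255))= -1 / 368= -0.00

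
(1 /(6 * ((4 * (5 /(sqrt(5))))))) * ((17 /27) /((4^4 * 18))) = 17 * sqrt(5) /14929920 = 0.00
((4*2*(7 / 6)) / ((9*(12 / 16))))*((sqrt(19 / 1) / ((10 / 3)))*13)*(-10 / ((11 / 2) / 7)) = -20384*sqrt(19) / 297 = -299.16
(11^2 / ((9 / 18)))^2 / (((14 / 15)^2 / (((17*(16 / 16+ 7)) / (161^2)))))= 448014600 / 1270129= 352.73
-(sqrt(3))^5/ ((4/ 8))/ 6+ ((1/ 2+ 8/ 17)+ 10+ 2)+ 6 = 645/ 34-3* sqrt(3) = 13.77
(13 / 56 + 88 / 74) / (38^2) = 155 / 157472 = 0.00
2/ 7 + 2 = 16/ 7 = 2.29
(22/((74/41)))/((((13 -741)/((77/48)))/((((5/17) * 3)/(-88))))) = 2255/8373248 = 0.00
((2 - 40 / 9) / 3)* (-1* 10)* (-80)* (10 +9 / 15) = -186560 / 27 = -6909.63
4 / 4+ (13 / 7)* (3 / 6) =27 / 14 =1.93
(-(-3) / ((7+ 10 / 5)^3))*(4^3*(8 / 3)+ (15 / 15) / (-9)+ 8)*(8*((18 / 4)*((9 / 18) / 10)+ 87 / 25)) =396929 / 18225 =21.78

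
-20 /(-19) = 20 /19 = 1.05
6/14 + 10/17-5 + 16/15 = -5206/1785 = -2.92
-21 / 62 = -0.34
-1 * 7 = -7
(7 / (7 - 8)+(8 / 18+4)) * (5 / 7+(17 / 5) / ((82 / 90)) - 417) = 2723269 / 2583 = 1054.30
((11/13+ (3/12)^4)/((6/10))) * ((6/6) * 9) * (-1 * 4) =-42435/832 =-51.00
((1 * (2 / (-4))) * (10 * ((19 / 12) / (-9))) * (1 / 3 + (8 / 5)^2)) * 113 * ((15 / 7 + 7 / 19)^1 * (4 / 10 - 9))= -6211.12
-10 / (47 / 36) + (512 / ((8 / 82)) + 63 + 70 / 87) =5304.15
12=12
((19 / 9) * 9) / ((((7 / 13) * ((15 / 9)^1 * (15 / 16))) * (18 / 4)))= 7904 / 1575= 5.02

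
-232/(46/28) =-3248/23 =-141.22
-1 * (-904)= 904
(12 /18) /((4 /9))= 3 /2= 1.50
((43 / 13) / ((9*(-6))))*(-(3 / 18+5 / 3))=473 / 4212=0.11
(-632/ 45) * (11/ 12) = -1738/ 135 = -12.87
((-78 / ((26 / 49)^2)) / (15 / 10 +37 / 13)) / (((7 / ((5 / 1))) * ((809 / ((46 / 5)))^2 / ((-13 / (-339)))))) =-9435244 / 41785339445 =-0.00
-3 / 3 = -1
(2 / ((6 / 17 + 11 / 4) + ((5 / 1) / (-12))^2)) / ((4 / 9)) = 11016 / 8021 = 1.37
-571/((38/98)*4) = -27979/76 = -368.14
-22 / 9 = -2.44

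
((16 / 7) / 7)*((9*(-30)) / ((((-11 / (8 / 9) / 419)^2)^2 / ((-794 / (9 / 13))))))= 208497032069226168320 / 1568973483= 132887543561.64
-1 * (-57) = 57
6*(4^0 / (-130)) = -3 / 65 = -0.05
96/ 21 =32/ 7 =4.57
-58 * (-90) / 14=2610 / 7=372.86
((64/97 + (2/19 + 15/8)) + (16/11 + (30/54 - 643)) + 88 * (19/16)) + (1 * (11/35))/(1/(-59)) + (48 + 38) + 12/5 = -4740888091/10217592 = -463.99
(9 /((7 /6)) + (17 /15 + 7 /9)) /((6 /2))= 3032 /945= 3.21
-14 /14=-1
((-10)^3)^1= -1000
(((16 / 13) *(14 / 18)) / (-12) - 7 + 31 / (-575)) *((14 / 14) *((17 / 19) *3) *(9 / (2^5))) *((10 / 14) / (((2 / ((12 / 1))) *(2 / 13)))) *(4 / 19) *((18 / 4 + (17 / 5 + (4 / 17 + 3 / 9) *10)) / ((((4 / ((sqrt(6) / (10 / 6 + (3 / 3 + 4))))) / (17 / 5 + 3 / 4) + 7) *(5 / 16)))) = -142.69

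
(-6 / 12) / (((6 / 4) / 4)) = -4 / 3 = -1.33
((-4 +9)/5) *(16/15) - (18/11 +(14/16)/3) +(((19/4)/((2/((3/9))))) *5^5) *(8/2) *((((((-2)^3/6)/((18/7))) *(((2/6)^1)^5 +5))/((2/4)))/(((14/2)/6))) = -127074486619/2886840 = -44018.54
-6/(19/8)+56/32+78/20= 1187/380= 3.12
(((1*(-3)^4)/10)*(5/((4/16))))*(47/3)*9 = 22842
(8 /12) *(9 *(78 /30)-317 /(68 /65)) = -95069 /510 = -186.41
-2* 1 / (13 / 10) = -20 / 13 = -1.54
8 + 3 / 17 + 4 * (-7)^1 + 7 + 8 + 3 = -31 / 17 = -1.82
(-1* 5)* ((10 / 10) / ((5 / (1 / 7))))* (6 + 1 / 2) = -13 / 14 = -0.93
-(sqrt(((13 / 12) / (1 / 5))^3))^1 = -65 * sqrt(195) / 72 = -12.61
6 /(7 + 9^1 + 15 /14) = 84 /239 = 0.35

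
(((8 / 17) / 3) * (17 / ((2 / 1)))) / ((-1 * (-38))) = 2 / 57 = 0.04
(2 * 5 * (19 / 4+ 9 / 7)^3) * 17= 410278765 / 10976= 37379.63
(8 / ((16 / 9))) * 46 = 207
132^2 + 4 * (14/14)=17428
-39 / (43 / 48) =-1872 / 43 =-43.53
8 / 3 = 2.67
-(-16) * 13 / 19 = 208 / 19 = 10.95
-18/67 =-0.27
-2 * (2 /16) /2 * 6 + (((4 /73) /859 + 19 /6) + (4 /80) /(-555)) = 420524242 /174011925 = 2.42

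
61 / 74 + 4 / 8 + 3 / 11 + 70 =71.60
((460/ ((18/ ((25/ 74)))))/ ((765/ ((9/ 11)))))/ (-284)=-575/ 17684964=-0.00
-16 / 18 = -8 / 9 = -0.89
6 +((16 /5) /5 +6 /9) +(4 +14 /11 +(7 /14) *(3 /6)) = 42337 /3300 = 12.83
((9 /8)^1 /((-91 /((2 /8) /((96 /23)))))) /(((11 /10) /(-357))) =17595 /73216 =0.24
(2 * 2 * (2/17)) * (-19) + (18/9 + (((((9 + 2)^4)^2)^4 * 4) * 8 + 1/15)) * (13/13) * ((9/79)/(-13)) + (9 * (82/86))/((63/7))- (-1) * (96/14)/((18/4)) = -46672932501778613599311465265022667028528/78827385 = -592090331320500021652519200000000.00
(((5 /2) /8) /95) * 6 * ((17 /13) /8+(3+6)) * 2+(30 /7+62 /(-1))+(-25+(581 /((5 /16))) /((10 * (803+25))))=-23515094389 /286322400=-82.13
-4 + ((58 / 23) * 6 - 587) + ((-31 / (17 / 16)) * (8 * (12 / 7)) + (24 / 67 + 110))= -158741263 / 183379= -865.65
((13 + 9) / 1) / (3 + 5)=11 / 4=2.75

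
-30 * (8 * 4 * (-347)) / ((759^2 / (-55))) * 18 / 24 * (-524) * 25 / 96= 56821250 / 17457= 3254.93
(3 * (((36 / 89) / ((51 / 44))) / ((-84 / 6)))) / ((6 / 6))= -792 / 10591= -0.07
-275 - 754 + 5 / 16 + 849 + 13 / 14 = -20021 / 112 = -178.76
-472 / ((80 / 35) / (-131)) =54103 / 2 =27051.50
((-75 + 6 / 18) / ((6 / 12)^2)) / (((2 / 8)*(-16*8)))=28 / 3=9.33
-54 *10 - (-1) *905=365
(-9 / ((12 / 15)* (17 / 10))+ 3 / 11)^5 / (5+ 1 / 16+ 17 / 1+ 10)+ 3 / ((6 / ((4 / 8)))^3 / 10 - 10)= -51555108109391319 / 160754580964021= -320.71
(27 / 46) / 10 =27 / 460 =0.06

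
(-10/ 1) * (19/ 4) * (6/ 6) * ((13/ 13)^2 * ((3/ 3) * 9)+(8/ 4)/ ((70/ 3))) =-3021/ 7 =-431.57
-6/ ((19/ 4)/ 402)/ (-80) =603/ 95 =6.35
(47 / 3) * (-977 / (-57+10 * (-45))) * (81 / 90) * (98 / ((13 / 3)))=6750093 / 10985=614.48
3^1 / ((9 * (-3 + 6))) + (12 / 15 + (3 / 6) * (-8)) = -139 / 45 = -3.09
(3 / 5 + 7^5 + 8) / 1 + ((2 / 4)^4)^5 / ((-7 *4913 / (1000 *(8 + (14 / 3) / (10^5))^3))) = 16815.60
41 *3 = 123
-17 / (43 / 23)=-391 / 43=-9.09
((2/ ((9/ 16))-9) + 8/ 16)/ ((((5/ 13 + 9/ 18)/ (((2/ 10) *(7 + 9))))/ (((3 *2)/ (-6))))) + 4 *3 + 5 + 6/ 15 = 36521/ 1035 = 35.29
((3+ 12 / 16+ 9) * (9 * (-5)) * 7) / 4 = -16065 / 16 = -1004.06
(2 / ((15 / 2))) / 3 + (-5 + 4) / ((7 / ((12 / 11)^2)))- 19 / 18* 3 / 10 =-60647 / 152460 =-0.40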